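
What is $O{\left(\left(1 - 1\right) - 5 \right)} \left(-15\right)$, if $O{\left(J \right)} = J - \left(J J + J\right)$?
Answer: $375$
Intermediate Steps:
$O{\left(J \right)} = - J^{2}$ ($O{\left(J \right)} = J - \left(J^{2} + J\right) = J - \left(J + J^{2}\right) = - J^{2}$)
$O{\left(\left(1 - 1\right) - 5 \right)} \left(-15\right) = - \left(\left(1 - 1\right) - 5\right)^{2} \left(-15\right) = - \left(0 - 5\right)^{2} \left(-15\right) = - \left(-5\right)^{2} \left(-15\right) = \left(-1\right) 25 \left(-15\right) = \left(-25\right) \left(-15\right) = 375$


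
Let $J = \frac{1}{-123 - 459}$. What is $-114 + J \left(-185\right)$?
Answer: $- \frac{66163}{582} \approx -113.68$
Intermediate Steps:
$J = - \frac{1}{582}$ ($J = \frac{1}{-582} = - \frac{1}{582} \approx -0.0017182$)
$-114 + J \left(-185\right) = -114 - - \frac{185}{582} = -114 + \frac{185}{582} = - \frac{66163}{582}$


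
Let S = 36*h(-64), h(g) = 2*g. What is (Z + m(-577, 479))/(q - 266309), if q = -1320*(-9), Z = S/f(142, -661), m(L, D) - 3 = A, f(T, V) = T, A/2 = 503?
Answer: -9905/2580637 ≈ -0.0038382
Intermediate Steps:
A = 1006 (A = 2*503 = 1006)
m(L, D) = 1009 (m(L, D) = 3 + 1006 = 1009)
S = -4608 (S = 36*(2*(-64)) = 36*(-128) = -4608)
Z = -2304/71 (Z = -4608/142 = -4608*1/142 = -2304/71 ≈ -32.451)
q = 11880
(Z + m(-577, 479))/(q - 266309) = (-2304/71 + 1009)/(11880 - 266309) = (69335/71)/(-254429) = (69335/71)*(-1/254429) = -9905/2580637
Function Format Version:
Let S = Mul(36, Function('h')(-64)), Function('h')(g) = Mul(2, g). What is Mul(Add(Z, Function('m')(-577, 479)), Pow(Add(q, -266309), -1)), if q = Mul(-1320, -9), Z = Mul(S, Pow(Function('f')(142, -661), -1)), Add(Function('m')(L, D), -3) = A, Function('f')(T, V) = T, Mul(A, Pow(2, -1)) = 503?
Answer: Rational(-9905, 2580637) ≈ -0.0038382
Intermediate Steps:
A = 1006 (A = Mul(2, 503) = 1006)
Function('m')(L, D) = 1009 (Function('m')(L, D) = Add(3, 1006) = 1009)
S = -4608 (S = Mul(36, Mul(2, -64)) = Mul(36, -128) = -4608)
Z = Rational(-2304, 71) (Z = Mul(-4608, Pow(142, -1)) = Mul(-4608, Rational(1, 142)) = Rational(-2304, 71) ≈ -32.451)
q = 11880
Mul(Add(Z, Function('m')(-577, 479)), Pow(Add(q, -266309), -1)) = Mul(Add(Rational(-2304, 71), 1009), Pow(Add(11880, -266309), -1)) = Mul(Rational(69335, 71), Pow(-254429, -1)) = Mul(Rational(69335, 71), Rational(-1, 254429)) = Rational(-9905, 2580637)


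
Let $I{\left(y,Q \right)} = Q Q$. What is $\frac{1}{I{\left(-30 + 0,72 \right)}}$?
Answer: $\frac{1}{5184} \approx 0.0001929$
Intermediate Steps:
$I{\left(y,Q \right)} = Q^{2}$
$\frac{1}{I{\left(-30 + 0,72 \right)}} = \frac{1}{72^{2}} = \frac{1}{5184}$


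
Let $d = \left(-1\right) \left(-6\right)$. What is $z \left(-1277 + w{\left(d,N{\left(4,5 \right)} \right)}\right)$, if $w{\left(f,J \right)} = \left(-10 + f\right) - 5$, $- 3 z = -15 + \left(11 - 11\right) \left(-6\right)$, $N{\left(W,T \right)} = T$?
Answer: $-6430$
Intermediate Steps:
$z = 5$ ($z = - \frac{-15 + \left(11 - 11\right) \left(-6\right)}{3} = - \frac{-15 + 0 \left(-6\right)}{3} = - \frac{-15 + 0}{3} = \left(- \frac{1}{3}\right) \left(-15\right) = 5$)
$d = 6$
$w{\left(f,J \right)} = -15 + f$
$z \left(-1277 + w{\left(d,N{\left(4,5 \right)} \right)}\right) = 5 \left(-1277 + \left(-15 + 6\right)\right) = 5 \left(-1277 - 9\right) = 5 \left(-1286\right) = -6430$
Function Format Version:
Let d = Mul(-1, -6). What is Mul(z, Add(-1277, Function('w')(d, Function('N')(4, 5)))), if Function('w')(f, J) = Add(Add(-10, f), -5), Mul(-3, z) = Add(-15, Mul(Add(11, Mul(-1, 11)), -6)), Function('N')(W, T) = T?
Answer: -6430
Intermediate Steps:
z = 5 (z = Mul(Rational(-1, 3), Add(-15, Mul(Add(11, Mul(-1, 11)), -6))) = Mul(Rational(-1, 3), Add(-15, Mul(Add(11, -11), -6))) = Mul(Rational(-1, 3), Add(-15, Mul(0, -6))) = Mul(Rational(-1, 3), Add(-15, 0)) = Mul(Rational(-1, 3), -15) = 5)
d = 6
Function('w')(f, J) = Add(-15, f)
Mul(z, Add(-1277, Function('w')(d, Function('N')(4, 5)))) = Mul(5, Add(-1277, Add(-15, 6))) = Mul(5, Add(-1277, -9)) = Mul(5, -1286) = -6430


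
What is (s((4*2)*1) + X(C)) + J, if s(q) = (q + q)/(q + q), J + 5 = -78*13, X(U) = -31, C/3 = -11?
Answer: -1049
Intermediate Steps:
C = -33 (C = 3*(-11) = -33)
J = -1019 (J = -5 - 78*13 = -5 - 1014 = -1019)
s(q) = 1 (s(q) = (2*q)/((2*q)) = (2*q)*(1/(2*q)) = 1)
(s((4*2)*1) + X(C)) + J = (1 - 31) - 1019 = -30 - 1019 = -1049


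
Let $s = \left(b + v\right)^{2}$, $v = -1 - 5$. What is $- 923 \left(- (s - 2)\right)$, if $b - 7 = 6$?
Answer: $43381$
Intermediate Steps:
$b = 13$ ($b = 7 + 6 = 13$)
$v = -6$
$s = 49$ ($s = \left(13 - 6\right)^{2} = 7^{2} = 49$)
$- 923 \left(- (s - 2)\right) = - 923 \left(- (49 - 2)\right) = - 923 \left(\left(-1\right) 47\right) = \left(-923\right) \left(-47\right) = 43381$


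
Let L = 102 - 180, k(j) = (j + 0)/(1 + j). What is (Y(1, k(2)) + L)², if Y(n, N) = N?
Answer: 53824/9 ≈ 5980.4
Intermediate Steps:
k(j) = j/(1 + j)
L = -78
(Y(1, k(2)) + L)² = (2/(1 + 2) - 78)² = (2/3 - 78)² = (2*(⅓) - 78)² = (⅔ - 78)² = (-232/3)² = 53824/9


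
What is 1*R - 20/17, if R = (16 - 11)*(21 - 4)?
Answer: 1425/17 ≈ 83.823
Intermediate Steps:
R = 85 (R = 5*17 = 85)
1*R - 20/17 = 1*85 - 20/17 = 85 - 20*1/17 = 85 - 20/17 = 1425/17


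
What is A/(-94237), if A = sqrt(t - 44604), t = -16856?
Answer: -2*I*sqrt(15365)/94237 ≈ -0.0026307*I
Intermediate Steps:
A = 2*I*sqrt(15365) (A = sqrt(-16856 - 44604) = sqrt(-61460) = 2*I*sqrt(15365) ≈ 247.91*I)
A/(-94237) = (2*I*sqrt(15365))/(-94237) = (2*I*sqrt(15365))*(-1/94237) = -2*I*sqrt(15365)/94237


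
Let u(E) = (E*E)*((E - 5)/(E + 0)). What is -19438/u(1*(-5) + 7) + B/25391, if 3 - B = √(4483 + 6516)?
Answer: 246775138/76173 - √10999/25391 ≈ 3239.7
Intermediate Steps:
u(E) = E*(-5 + E) (u(E) = E²*((-5 + E)/E) = E*(-5 + E))
B = 3 - √10999 (B = 3 - √(4483 + 6516) = 3 - √10999 ≈ -101.88)
-19438/u(1*(-5) + 7) + B/25391 = -19438*1/((-5 + (1*(-5) + 7))*(1*(-5) + 7)) + (3 - √10999)/25391 = -19438*1/((-5 + 7)*(-5 + (-5 + 7))) + (3 - √10999)*(1/25391) = -19438*1/(2*(-5 + 2)) + (3/25391 - √10999/25391) = -19438/(2*(-3)) + (3/25391 - √10999/25391) = -19438/(-6) + (3/25391 - √10999/25391) = -19438*(-⅙) + (3/25391 - √10999/25391) = 9719/3 + (3/25391 - √10999/25391) = 246775138/76173 - √10999/25391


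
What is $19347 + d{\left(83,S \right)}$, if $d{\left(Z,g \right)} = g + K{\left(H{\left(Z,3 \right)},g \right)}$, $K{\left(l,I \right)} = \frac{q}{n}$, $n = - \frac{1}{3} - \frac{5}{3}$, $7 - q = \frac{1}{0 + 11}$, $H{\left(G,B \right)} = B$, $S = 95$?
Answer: $\frac{213824}{11} \approx 19439.0$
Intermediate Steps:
$q = \frac{76}{11}$ ($q = 7 - \frac{1}{0 + 11} = 7 - \frac{1}{11} = \frac{76}{11} \approx 6.9091$)
$n = -2$ ($n = \left(-1\right) \frac{1}{3} - \frac{5}{3} = - \frac{1}{3} - \frac{5}{3} = -2$)
$K{\left(l,I \right)} = - \frac{38}{11}$ ($K{\left(l,I \right)} = \frac{76}{11 \left(-2\right)} = \frac{76}{11} \left(- \frac{1}{2}\right) = - \frac{38}{11}$)
$d{\left(Z,g \right)} = - \frac{38}{11} + g$ ($d{\left(Z,g \right)} = g - \frac{38}{11} = - \frac{38}{11} + g$)
$19347 + d{\left(83,S \right)} = 19347 + \left(- \frac{38}{11} + 95\right) = 19347 + \frac{1007}{11} = \frac{213824}{11}$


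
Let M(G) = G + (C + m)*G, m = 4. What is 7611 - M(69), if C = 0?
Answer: 7266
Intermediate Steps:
M(G) = 5*G (M(G) = G + (0 + 4)*G = G + 4*G = 5*G)
7611 - M(69) = 7611 - 5*69 = 7611 - 1*345 = 7611 - 345 = 7266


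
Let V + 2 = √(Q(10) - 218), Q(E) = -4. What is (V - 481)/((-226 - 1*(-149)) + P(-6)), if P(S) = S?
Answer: 483/83 - I*√222/83 ≈ 5.8193 - 0.17951*I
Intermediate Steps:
V = -2 + I*√222 (V = -2 + √(-4 - 218) = -2 + √(-222) = -2 + I*√222 ≈ -2.0 + 14.9*I)
(V - 481)/((-226 - 1*(-149)) + P(-6)) = ((-2 + I*√222) - 481)/((-226 - 1*(-149)) - 6) = (-483 + I*√222)/((-226 + 149) - 6) = (-483 + I*√222)/(-77 - 6) = (-483 + I*√222)/(-83) = (-483 + I*√222)*(-1/83) = 483/83 - I*√222/83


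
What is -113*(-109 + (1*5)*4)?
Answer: 10057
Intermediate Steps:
-113*(-109 + (1*5)*4) = -113*(-109 + 5*4) = -113*(-109 + 20) = -113*(-89) = 10057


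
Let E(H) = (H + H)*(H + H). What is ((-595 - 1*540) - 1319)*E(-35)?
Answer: -12024600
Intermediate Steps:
E(H) = 4*H² (E(H) = (2*H)*(2*H) = 4*H²)
((-595 - 1*540) - 1319)*E(-35) = ((-595 - 1*540) - 1319)*(4*(-35)²) = ((-595 - 540) - 1319)*(4*1225) = (-1135 - 1319)*4900 = -2454*4900 = -12024600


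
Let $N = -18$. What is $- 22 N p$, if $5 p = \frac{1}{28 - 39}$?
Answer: $- \frac{36}{5} \approx -7.2$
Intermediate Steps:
$p = - \frac{1}{55}$ ($p = \frac{1}{5 \left(28 - 39\right)} = \frac{1}{5 \left(-11\right)} = \frac{1}{5} \left(- \frac{1}{11}\right) = - \frac{1}{55} \approx -0.018182$)
$- 22 N p = \left(-22\right) \left(-18\right) \left(- \frac{1}{55}\right) = 396 \left(- \frac{1}{55}\right) = - \frac{36}{5}$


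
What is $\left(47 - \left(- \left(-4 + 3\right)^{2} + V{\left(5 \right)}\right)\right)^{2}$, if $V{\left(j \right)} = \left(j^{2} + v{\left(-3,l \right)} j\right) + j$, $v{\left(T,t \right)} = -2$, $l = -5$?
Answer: $784$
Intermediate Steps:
$V{\left(j \right)} = j^{2} - j$ ($V{\left(j \right)} = \left(j^{2} - 2 j\right) + j = j^{2} - j$)
$\left(47 - \left(- \left(-4 + 3\right)^{2} + V{\left(5 \right)}\right)\right)^{2} = \left(47 - \left(- \left(-4 + 3\right)^{2} + 5 \left(-1 + 5\right)\right)\right)^{2} = \left(47 + \left(\left(-1\right)^{2} - 5 \cdot 4\right)\right)^{2} = \left(47 + \left(1 - 20\right)\right)^{2} = \left(47 - 19\right)^{2} = 28^{2} = 784$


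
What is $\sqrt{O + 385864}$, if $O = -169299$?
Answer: $\sqrt{216565} \approx 465.37$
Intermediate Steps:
$\sqrt{O + 385864} = \sqrt{-169299 + 385864} = \sqrt{216565}$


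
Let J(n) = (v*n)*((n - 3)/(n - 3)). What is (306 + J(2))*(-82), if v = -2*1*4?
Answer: -23780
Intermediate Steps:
v = -8 (v = -2*4 = -8)
J(n) = -8*n (J(n) = (-8*n)*((n - 3)/(n - 3)) = (-8*n)*((-3 + n)/(-3 + n)) = -8*n*1 = -8*n)
(306 + J(2))*(-82) = (306 - 8*2)*(-82) = (306 - 16)*(-82) = 290*(-82) = -23780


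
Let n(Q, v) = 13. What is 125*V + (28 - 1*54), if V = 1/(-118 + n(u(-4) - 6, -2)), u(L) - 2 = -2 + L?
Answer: -571/21 ≈ -27.190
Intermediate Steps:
u(L) = L (u(L) = 2 + (-2 + L) = L)
V = -1/105 (V = 1/(-118 + 13) = 1/(-105) = -1/105 ≈ -0.0095238)
125*V + (28 - 1*54) = 125*(-1/105) + (28 - 1*54) = -25/21 + (28 - 54) = -25/21 - 26 = -571/21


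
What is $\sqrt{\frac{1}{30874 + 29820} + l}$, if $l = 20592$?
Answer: $\frac{\sqrt{75856019669206}}{60694} \approx 143.5$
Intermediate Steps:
$\sqrt{\frac{1}{30874 + 29820} + l} = \sqrt{\frac{1}{30874 + 29820} + 20592} = \sqrt{\frac{1}{60694} + 20592} = \sqrt{\frac{1249810849}{60694}} = \frac{\sqrt{75856019669206}}{60694}$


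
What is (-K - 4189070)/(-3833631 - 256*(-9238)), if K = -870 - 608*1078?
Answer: 3532776/1468703 ≈ 2.4054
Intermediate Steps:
K = -656294 (K = -870 - 655424 = -656294)
(-K - 4189070)/(-3833631 - 256*(-9238)) = (-1*(-656294) - 4189070)/(-3833631 - 256*(-9238)) = (656294 - 4189070)/(-3833631 + 2364928) = -3532776/(-1468703) = -3532776*(-1/1468703) = 3532776/1468703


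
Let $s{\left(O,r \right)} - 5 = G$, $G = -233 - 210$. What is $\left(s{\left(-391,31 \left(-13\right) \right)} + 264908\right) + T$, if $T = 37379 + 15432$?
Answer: $317281$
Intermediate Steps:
$T = 52811$
$G = -443$
$s{\left(O,r \right)} = -438$ ($s{\left(O,r \right)} = 5 - 443 = -438$)
$\left(s{\left(-391,31 \left(-13\right) \right)} + 264908\right) + T = \left(-438 + 264908\right) + 52811 = 264470 + 52811 = 317281$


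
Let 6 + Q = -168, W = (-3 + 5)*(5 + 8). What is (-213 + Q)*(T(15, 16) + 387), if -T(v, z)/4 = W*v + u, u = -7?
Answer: 443115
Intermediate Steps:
W = 26 (W = 2*13 = 26)
T(v, z) = 28 - 104*v (T(v, z) = -4*(26*v - 7) = -4*(-7 + 26*v) = 28 - 104*v)
Q = -174 (Q = -6 - 168 = -174)
(-213 + Q)*(T(15, 16) + 387) = (-213 - 174)*((28 - 104*15) + 387) = -387*((28 - 1560) + 387) = -387*(-1532 + 387) = -387*(-1145) = 443115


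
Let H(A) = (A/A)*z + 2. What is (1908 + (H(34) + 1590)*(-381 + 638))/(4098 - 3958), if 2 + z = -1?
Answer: 410281/140 ≈ 2930.6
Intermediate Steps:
z = -3 (z = -2 - 1 = -3)
H(A) = -1 (H(A) = (A/A)*(-3) + 2 = 1*(-3) + 2 = -3 + 2 = -1)
(1908 + (H(34) + 1590)*(-381 + 638))/(4098 - 3958) = (1908 + (-1 + 1590)*(-381 + 638))/(4098 - 3958) = (1908 + 1589*257)/140 = (1908 + 408373)*(1/140) = 410281*(1/140) = 410281/140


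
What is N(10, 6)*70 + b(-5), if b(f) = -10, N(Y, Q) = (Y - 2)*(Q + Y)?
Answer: 8950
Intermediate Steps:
N(Y, Q) = (-2 + Y)*(Q + Y)
N(10, 6)*70 + b(-5) = (10² - 2*6 - 2*10 + 6*10)*70 - 10 = (100 - 12 - 20 + 60)*70 - 10 = 128*70 - 10 = 8960 - 10 = 8950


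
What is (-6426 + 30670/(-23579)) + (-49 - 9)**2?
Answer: -72229568/23579 ≈ -3063.3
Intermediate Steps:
(-6426 + 30670/(-23579)) + (-49 - 9)**2 = (-6426 + 30670*(-1/23579)) + (-58)**2 = (-6426 - 30670/23579) + 3364 = -151549324/23579 + 3364 = -72229568/23579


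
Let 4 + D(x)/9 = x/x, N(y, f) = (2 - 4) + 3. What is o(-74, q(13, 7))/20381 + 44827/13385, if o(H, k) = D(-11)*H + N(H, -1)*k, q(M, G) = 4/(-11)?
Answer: 10343931947/3000796535 ≈ 3.4471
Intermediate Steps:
N(y, f) = 1 (N(y, f) = -2 + 3 = 1)
D(x) = -27 (D(x) = -36 + 9*(x/x) = -36 + 9*1 = -36 + 9 = -27)
q(M, G) = -4/11 (q(M, G) = 4*(-1/11) = -4/11)
o(H, k) = k - 27*H (o(H, k) = -27*H + 1*k = -27*H + k = k - 27*H)
o(-74, q(13, 7))/20381 + 44827/13385 = (-4/11 - 27*(-74))/20381 + 44827/13385 = (-4/11 + 1998)*(1/20381) + 44827*(1/13385) = (21974/11)*(1/20381) + 44827/13385 = 21974/224191 + 44827/13385 = 10343931947/3000796535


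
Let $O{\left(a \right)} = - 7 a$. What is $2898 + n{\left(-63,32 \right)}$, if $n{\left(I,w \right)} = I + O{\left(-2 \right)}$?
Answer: $2849$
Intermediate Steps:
$n{\left(I,w \right)} = 14 + I$ ($n{\left(I,w \right)} = I - -14 = I + 14 = 14 + I$)
$2898 + n{\left(-63,32 \right)} = 2898 + \left(14 - 63\right) = 2898 - 49 = 2849$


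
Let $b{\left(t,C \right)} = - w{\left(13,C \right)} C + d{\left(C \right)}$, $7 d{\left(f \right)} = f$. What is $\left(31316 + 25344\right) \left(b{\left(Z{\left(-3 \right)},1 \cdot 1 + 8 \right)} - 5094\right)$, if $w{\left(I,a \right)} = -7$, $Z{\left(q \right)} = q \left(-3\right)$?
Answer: $- \frac{1994885280}{7} \approx -2.8498 \cdot 10^{8}$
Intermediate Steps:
$Z{\left(q \right)} = - 3 q$
$d{\left(f \right)} = \frac{f}{7}$
$b{\left(t,C \right)} = \frac{50 C}{7}$ ($b{\left(t,C \right)} = \left(-1\right) \left(-7\right) C + \frac{C}{7} = 7 C + \frac{C}{7} = \frac{50 C}{7}$)
$\left(31316 + 25344\right) \left(b{\left(Z{\left(-3 \right)},1 \cdot 1 + 8 \right)} - 5094\right) = \left(31316 + 25344\right) \left(\frac{50 \left(1 \cdot 1 + 8\right)}{7} - 5094\right) = 56660 \left(\frac{50 \left(1 + 8\right)}{7} - 5094\right) = 56660 \left(\frac{50}{7} \cdot 9 - 5094\right) = 56660 \left(\frac{450}{7} - 5094\right) = 56660 \left(- \frac{35208}{7}\right) = - \frac{1994885280}{7}$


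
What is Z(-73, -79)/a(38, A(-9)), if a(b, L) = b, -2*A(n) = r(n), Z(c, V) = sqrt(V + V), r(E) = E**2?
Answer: I*sqrt(158)/38 ≈ 0.33078*I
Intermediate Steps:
Z(c, V) = sqrt(2)*sqrt(V) (Z(c, V) = sqrt(2*V) = sqrt(2)*sqrt(V))
A(n) = -n**2/2
Z(-73, -79)/a(38, A(-9)) = (sqrt(2)*sqrt(-79))/38 = (sqrt(2)*(I*sqrt(79)))*(1/38) = (I*sqrt(158))*(1/38) = I*sqrt(158)/38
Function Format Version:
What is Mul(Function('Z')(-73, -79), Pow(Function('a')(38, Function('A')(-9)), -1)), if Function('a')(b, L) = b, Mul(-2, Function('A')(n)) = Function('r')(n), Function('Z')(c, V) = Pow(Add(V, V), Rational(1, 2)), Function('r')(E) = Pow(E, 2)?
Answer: Mul(Rational(1, 38), I, Pow(158, Rational(1, 2))) ≈ Mul(0.33078, I)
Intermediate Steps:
Function('Z')(c, V) = Mul(Pow(2, Rational(1, 2)), Pow(V, Rational(1, 2))) (Function('Z')(c, V) = Pow(Mul(2, V), Rational(1, 2)) = Mul(Pow(2, Rational(1, 2)), Pow(V, Rational(1, 2))))
Function('A')(n) = Mul(Rational(-1, 2), Pow(n, 2))
Mul(Function('Z')(-73, -79), Pow(Function('a')(38, Function('A')(-9)), -1)) = Mul(Mul(Pow(2, Rational(1, 2)), Pow(-79, Rational(1, 2))), Pow(38, -1)) = Mul(Mul(Pow(2, Rational(1, 2)), Mul(I, Pow(79, Rational(1, 2)))), Rational(1, 38)) = Mul(Mul(I, Pow(158, Rational(1, 2))), Rational(1, 38)) = Mul(Rational(1, 38), I, Pow(158, Rational(1, 2)))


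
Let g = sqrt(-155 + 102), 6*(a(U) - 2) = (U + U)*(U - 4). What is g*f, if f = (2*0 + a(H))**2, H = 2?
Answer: 4*I*sqrt(53)/9 ≈ 3.2356*I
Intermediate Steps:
a(U) = 2 + U*(-4 + U)/3 (a(U) = 2 + ((U + U)*(U - 4))/6 = 2 + ((2*U)*(-4 + U))/6 = 2 + (2*U*(-4 + U))/6 = 2 + U*(-4 + U)/3)
g = I*sqrt(53) (g = sqrt(-53) = I*sqrt(53) ≈ 7.2801*I)
f = 4/9 (f = (2*0 + (2 - 4/3*2 + (1/3)*2**2))**2 = (0 + (2 - 8/3 + (1/3)*4))**2 = (0 + (2 - 8/3 + 4/3))**2 = (0 + 2/3)**2 = (2/3)**2 = 4/9 ≈ 0.44444)
g*f = (I*sqrt(53))*(4/9) = 4*I*sqrt(53)/9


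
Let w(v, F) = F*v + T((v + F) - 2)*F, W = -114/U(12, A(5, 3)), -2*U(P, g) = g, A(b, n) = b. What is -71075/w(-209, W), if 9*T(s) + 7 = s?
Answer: 5330625/780292 ≈ 6.8316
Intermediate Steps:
T(s) = -7/9 + s/9
U(P, g) = -g/2
W = 228/5 (W = -114/((-½*5)) = -114/(-5/2) = -114*(-⅖) = 228/5 ≈ 45.600)
w(v, F) = F*v + F*(-1 + F/9 + v/9) (w(v, F) = F*v + (-7/9 + ((v + F) - 2)/9)*F = F*v + (-7/9 + ((F + v) - 2)/9)*F = F*v + (-7/9 + (-2 + F + v)/9)*F = F*v + (-7/9 + (-2/9 + F/9 + v/9))*F = F*v + (-1 + F/9 + v/9)*F = F*v + F*(-1 + F/9 + v/9))
-71075/w(-209, W) = -71075*15/(76*(-9 + 228/5 + 10*(-209))) = -71075*15/(76*(-9 + 228/5 - 2090)) = -71075/((⅑)*(228/5)*(-10267/5)) = -71075/(-780292/75) = -71075*(-75/780292) = 5330625/780292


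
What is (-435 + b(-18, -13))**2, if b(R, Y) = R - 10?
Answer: 214369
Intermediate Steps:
b(R, Y) = -10 + R
(-435 + b(-18, -13))**2 = (-435 + (-10 - 18))**2 = (-435 - 28)**2 = (-463)**2 = 214369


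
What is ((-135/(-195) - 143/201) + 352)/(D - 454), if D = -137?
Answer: -919726/1544283 ≈ -0.59557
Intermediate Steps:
((-135/(-195) - 143/201) + 352)/(D - 454) = ((-135/(-195) - 143/201) + 352)/(-137 - 454) = ((-135*(-1/195) - 143*1/201) + 352)/(-591) = ((9/13 - 143/201) + 352)*(-1/591) = (-50/2613 + 352)*(-1/591) = (919726/2613)*(-1/591) = -919726/1544283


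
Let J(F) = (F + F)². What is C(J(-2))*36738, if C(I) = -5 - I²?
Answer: -9588618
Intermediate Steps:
J(F) = 4*F² (J(F) = (2*F)² = 4*F²)
C(J(-2))*36738 = (-5 - (4*(-2)²)²)*36738 = (-5 - (4*4)²)*36738 = (-5 - 1*16²)*36738 = (-5 - 1*256)*36738 = (-5 - 256)*36738 = -261*36738 = -9588618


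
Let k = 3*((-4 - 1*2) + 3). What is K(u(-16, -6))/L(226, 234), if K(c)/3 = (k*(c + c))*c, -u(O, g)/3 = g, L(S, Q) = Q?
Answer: -972/13 ≈ -74.769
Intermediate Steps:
u(O, g) = -3*g
k = -9 (k = 3*((-4 - 2) + 3) = 3*(-6 + 3) = 3*(-3) = -9)
K(c) = -54*c² (K(c) = 3*((-9*(c + c))*c) = 3*((-18*c)*c) = 3*(-18*c²) = -54*c²)
K(u(-16, -6))/L(226, 234) = -54*(-3*(-6))²/234 = -54*18²*(1/234) = -54*324*(1/234) = -17496*1/234 = -972/13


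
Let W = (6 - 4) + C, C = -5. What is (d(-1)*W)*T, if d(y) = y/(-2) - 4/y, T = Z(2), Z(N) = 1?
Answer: -27/2 ≈ -13.500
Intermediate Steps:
T = 1
d(y) = -4/y - y/2 (d(y) = y*(-½) - 4/y = -y/2 - 4/y = -4/y - y/2)
W = -3 (W = (6 - 4) - 5 = 2 - 5 = -3)
(d(-1)*W)*T = ((-4/(-1) - ½*(-1))*(-3))*1 = ((-4*(-1) + ½)*(-3))*1 = ((4 + ½)*(-3))*1 = ((9/2)*(-3))*1 = -27/2*1 = -27/2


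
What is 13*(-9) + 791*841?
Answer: 665114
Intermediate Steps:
13*(-9) + 791*841 = -117 + 665231 = 665114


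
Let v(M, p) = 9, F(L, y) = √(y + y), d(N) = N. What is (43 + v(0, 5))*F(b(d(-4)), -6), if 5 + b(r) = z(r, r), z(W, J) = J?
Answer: 104*I*√3 ≈ 180.13*I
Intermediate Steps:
b(r) = -5 + r
F(L, y) = √2*√y (F(L, y) = √(2*y) = √2*√y)
(43 + v(0, 5))*F(b(d(-4)), -6) = (43 + 9)*(√2*√(-6)) = 52*(√2*(I*√6)) = 52*(2*I*√3) = 104*I*√3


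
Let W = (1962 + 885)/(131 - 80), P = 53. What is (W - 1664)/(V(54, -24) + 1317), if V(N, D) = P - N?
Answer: -27339/22372 ≈ -1.2220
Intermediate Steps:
W = 949/17 (W = 2847/51 = 2847*(1/51) = 949/17 ≈ 55.824)
V(N, D) = 53 - N
(W - 1664)/(V(54, -24) + 1317) = (949/17 - 1664)/((53 - 1*54) + 1317) = -27339/(17*((53 - 54) + 1317)) = -27339/(17*(-1 + 1317)) = -27339/17/1316 = -27339/17*1/1316 = -27339/22372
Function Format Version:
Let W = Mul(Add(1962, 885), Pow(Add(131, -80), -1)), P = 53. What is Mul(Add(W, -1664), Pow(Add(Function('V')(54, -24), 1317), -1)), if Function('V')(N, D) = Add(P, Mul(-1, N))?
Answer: Rational(-27339, 22372) ≈ -1.2220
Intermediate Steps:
W = Rational(949, 17) (W = Mul(2847, Pow(51, -1)) = Mul(2847, Rational(1, 51)) = Rational(949, 17) ≈ 55.824)
Function('V')(N, D) = Add(53, Mul(-1, N))
Mul(Add(W, -1664), Pow(Add(Function('V')(54, -24), 1317), -1)) = Mul(Add(Rational(949, 17), -1664), Pow(Add(Add(53, Mul(-1, 54)), 1317), -1)) = Mul(Rational(-27339, 17), Pow(Add(Add(53, -54), 1317), -1)) = Mul(Rational(-27339, 17), Pow(Add(-1, 1317), -1)) = Mul(Rational(-27339, 17), Pow(1316, -1)) = Mul(Rational(-27339, 17), Rational(1, 1316)) = Rational(-27339, 22372)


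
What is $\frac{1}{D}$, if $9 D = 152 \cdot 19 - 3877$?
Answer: $- \frac{9}{989} \approx -0.0091001$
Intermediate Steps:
$D = - \frac{989}{9}$ ($D = \frac{152 \cdot 19 - 3877}{9} = \frac{2888 - 3877}{9} = \frac{1}{9} \left(-989\right) = - \frac{989}{9} \approx -109.89$)
$\frac{1}{D} = \frac{1}{- \frac{989}{9}} = - \frac{9}{989}$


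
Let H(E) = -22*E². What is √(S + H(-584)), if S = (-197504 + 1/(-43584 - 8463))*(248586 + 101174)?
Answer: 8*I*√324909287494585093/17349 ≈ 2.6284e+5*I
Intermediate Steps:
S = -3595354663384640/52047 (S = (-197504 + 1/(-52047))*349760 = (-197504 - 1/52047)*349760 = -10279490689/52047*349760 = -3595354663384640/52047 ≈ -6.9079e+10)
√(S + H(-584)) = √(-3595354663384640/52047 - 22*(-584)²) = √(-3595354663384640/52047 - 22*341056) = √(-3595354663384640/52047 - 7503232) = √(-3595745184100544/52047) = 8*I*√324909287494585093/17349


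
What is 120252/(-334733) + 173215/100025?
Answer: 9190514059/6696333665 ≈ 1.3725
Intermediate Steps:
120252/(-334733) + 173215/100025 = 120252*(-1/334733) + 173215*(1/100025) = -120252/334733 + 34643/20005 = 9190514059/6696333665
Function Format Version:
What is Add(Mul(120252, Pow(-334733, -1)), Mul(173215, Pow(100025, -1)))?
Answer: Rational(9190514059, 6696333665) ≈ 1.3725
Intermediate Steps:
Add(Mul(120252, Pow(-334733, -1)), Mul(173215, Pow(100025, -1))) = Add(Mul(120252, Rational(-1, 334733)), Mul(173215, Rational(1, 100025))) = Add(Rational(-120252, 334733), Rational(34643, 20005)) = Rational(9190514059, 6696333665)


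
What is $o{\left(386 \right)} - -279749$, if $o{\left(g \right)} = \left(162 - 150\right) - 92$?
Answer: $279669$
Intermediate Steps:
$o{\left(g \right)} = -80$ ($o{\left(g \right)} = 12 - 92 = -80$)
$o{\left(386 \right)} - -279749 = -80 - -279749 = -80 + 279749 = 279669$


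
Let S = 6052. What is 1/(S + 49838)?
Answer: 1/55890 ≈ 1.7892e-5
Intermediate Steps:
1/(S + 49838) = 1/(6052 + 49838) = 1/55890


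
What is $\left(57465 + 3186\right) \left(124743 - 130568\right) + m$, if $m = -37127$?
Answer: $-353329202$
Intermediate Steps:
$\left(57465 + 3186\right) \left(124743 - 130568\right) + m = \left(57465 + 3186\right) \left(124743 - 130568\right) - 37127 = 60651 \left(-5825\right) - 37127 = -353292075 - 37127 = -353329202$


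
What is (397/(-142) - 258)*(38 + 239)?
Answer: -10258141/142 ≈ -72240.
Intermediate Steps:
(397/(-142) - 258)*(38 + 239) = (397*(-1/142) - 258)*277 = (-397/142 - 258)*277 = -37033/142*277 = -10258141/142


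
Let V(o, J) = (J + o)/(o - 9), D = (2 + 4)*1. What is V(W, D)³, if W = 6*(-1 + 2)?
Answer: -64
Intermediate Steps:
D = 6 (D = 6*1 = 6)
W = 6 (W = 6*1 = 6)
V(o, J) = (J + o)/(-9 + o)
V(W, D)³ = ((6 + 6)/(-9 + 6))³ = (12/(-3))³ = (-⅓*12)³ = (-4)³ = -64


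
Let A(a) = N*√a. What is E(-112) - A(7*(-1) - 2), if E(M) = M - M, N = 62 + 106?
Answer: -504*I ≈ -504.0*I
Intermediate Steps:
N = 168
A(a) = 168*√a
E(M) = 0
E(-112) - A(7*(-1) - 2) = 0 - 168*√(7*(-1) - 2) = 0 - 168*√(-7 - 2) = 0 - 168*√(-9) = 0 - 168*3*I = 0 - 504*I = -504*I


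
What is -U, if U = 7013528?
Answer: -7013528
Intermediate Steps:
-U = -1*7013528 = -7013528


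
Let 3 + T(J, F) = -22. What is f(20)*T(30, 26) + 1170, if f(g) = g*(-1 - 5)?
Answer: 4170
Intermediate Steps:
T(J, F) = -25 (T(J, F) = -3 - 22 = -25)
f(g) = -6*g (f(g) = g*(-6) = -6*g)
f(20)*T(30, 26) + 1170 = -6*20*(-25) + 1170 = -120*(-25) + 1170 = 3000 + 1170 = 4170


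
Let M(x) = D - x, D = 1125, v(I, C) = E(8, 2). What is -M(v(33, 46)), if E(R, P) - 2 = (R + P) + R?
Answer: -1105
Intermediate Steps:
E(R, P) = 2 + P + 2*R (E(R, P) = 2 + ((R + P) + R) = 2 + ((P + R) + R) = 2 + (P + 2*R) = 2 + P + 2*R)
v(I, C) = 20 (v(I, C) = 2 + 2 + 2*8 = 2 + 2 + 16 = 20)
M(x) = 1125 - x
-M(v(33, 46)) = -(1125 - 1*20) = -(1125 - 20) = -1*1105 = -1105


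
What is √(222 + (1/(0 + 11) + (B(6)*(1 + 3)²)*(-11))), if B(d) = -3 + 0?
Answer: √90761/11 ≈ 27.388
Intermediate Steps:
B(d) = -3
√(222 + (1/(0 + 11) + (B(6)*(1 + 3)²)*(-11))) = √(222 + (1/(0 + 11) - 3*(1 + 3)²*(-11))) = √(222 + (1/11 - 3*4²*(-11))) = √(222 + (1/11 - 3*16*(-11))) = √(222 + (1/11 - 48*(-11))) = √(222 + (1/11 + 528)) = √(222 + 5809/11) = √(8251/11) = √90761/11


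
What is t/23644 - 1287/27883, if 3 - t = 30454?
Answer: -879495061/659265652 ≈ -1.3341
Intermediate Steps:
t = -30451 (t = 3 - 1*30454 = 3 - 30454 = -30451)
t/23644 - 1287/27883 = -30451/23644 - 1287/27883 = -879495061/659265652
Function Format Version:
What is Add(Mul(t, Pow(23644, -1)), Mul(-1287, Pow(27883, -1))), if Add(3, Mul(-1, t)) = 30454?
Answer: Rational(-879495061, 659265652) ≈ -1.3341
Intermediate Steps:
t = -30451 (t = Add(3, Mul(-1, 30454)) = Add(3, -30454) = -30451)
Add(Mul(t, Pow(23644, -1)), Mul(-1287, Pow(27883, -1))) = Add(Mul(-30451, Pow(23644, -1)), Mul(-1287, Pow(27883, -1))) = Add(Mul(-30451, Rational(1, 23644)), Mul(-1287, Rational(1, 27883))) = Add(Rational(-30451, 23644), Rational(-1287, 27883)) = Rational(-879495061, 659265652)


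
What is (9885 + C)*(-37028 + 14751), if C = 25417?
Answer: -786422654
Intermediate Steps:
(9885 + C)*(-37028 + 14751) = (9885 + 25417)*(-37028 + 14751) = 35302*(-22277) = -786422654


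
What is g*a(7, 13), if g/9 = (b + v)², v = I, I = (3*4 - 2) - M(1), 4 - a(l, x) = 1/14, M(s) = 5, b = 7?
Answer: 35640/7 ≈ 5091.4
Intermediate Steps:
a(l, x) = 55/14 (a(l, x) = 4 - 1/14 = 55/14)
I = 5 (I = (3*4 - 2) - 1*5 = (12 - 2) - 5 = 10 - 5 = 5)
v = 5
g = 1296 (g = 9*(7 + 5)² = 9*12² = 9*144 = 1296)
g*a(7, 13) = 1296*(55/14) = 35640/7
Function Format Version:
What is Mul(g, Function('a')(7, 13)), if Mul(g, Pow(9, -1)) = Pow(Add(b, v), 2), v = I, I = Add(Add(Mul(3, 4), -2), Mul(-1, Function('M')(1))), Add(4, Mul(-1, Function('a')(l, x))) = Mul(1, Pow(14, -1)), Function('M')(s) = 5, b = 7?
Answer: Rational(35640, 7) ≈ 5091.4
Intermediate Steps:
Function('a')(l, x) = Rational(55, 14) (Function('a')(l, x) = Add(4, Mul(-1, Mul(1, Pow(14, -1)))) = Add(4, Mul(-1, Mul(1, Rational(1, 14)))) = Add(4, Mul(-1, Rational(1, 14))) = Add(4, Rational(-1, 14)) = Rational(55, 14))
I = 5 (I = Add(Add(Mul(3, 4), -2), Mul(-1, 5)) = Add(Add(12, -2), -5) = Add(10, -5) = 5)
v = 5
g = 1296 (g = Mul(9, Pow(Add(7, 5), 2)) = Mul(9, Pow(12, 2)) = Mul(9, 144) = 1296)
Mul(g, Function('a')(7, 13)) = Mul(1296, Rational(55, 14)) = Rational(35640, 7)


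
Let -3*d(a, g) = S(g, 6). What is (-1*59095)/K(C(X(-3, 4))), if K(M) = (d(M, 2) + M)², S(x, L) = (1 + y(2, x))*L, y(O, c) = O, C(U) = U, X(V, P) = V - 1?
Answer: -11819/20 ≈ -590.95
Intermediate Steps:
X(V, P) = -1 + V
S(x, L) = 3*L (S(x, L) = (1 + 2)*L = 3*L)
d(a, g) = -6
K(M) = (-6 + M)²
(-1*59095)/K(C(X(-3, 4))) = (-1*59095)/((-6 + (-1 - 3))²) = -59095/(-6 - 4)² = -59095/((-10)²) = -59095/100 = -59095*1/100 = -11819/20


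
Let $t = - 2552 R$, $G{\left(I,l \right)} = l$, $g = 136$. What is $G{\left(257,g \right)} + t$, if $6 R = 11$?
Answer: $- \frac{13628}{3} \approx -4542.7$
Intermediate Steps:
$R = \frac{11}{6}$ ($R = \frac{1}{6} \cdot 11 = \frac{11}{6} \approx 1.8333$)
$t = - \frac{14036}{3}$ ($t = \left(-2552\right) \frac{11}{6} = - \frac{14036}{3} \approx -4678.7$)
$G{\left(257,g \right)} + t = 136 - \frac{14036}{3} = - \frac{13628}{3}$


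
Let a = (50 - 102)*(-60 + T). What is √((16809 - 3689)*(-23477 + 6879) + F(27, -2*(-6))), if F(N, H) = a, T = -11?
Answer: 2*I*√54440517 ≈ 14757.0*I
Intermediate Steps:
a = 3692 (a = (50 - 102)*(-60 - 11) = -52*(-71) = 3692)
F(N, H) = 3692
√((16809 - 3689)*(-23477 + 6879) + F(27, -2*(-6))) = √((16809 - 3689)*(-23477 + 6879) + 3692) = √(13120*(-16598) + 3692) = √(-217765760 + 3692) = √(-217762068) = 2*I*√54440517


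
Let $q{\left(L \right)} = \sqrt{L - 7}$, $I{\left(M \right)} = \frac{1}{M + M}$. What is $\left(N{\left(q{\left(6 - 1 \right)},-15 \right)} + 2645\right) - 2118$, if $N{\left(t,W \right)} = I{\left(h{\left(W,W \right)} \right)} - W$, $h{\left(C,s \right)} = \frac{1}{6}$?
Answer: $545$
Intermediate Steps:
$h{\left(C,s \right)} = \frac{1}{6}$
$I{\left(M \right)} = \frac{1}{2 M}$
$q{\left(L \right)} = \sqrt{-7 + L}$
$N{\left(t,W \right)} = 3 - W$ ($N{\left(t,W \right)} = \frac{\frac{1}{\frac{1}{6}}}{2} - W = \frac{1}{2} \cdot 6 - W = 3 - W$)
$\left(N{\left(q{\left(6 - 1 \right)},-15 \right)} + 2645\right) - 2118 = \left(\left(3 - -15\right) + 2645\right) - 2118 = \left(\left(3 + 15\right) + 2645\right) - 2118 = \left(18 + 2645\right) - 2118 = 2663 - 2118 = 545$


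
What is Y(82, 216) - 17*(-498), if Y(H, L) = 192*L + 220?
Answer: 50158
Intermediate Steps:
Y(H, L) = 220 + 192*L
Y(82, 216) - 17*(-498) = (220 + 192*216) - 17*(-498) = (220 + 41472) - 1*(-8466) = 41692 + 8466 = 50158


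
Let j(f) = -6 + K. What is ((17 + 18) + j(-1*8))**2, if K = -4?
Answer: 625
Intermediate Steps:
j(f) = -10 (j(f) = -6 - 4 = -10)
((17 + 18) + j(-1*8))**2 = ((17 + 18) - 10)**2 = (35 - 10)**2 = 25**2 = 625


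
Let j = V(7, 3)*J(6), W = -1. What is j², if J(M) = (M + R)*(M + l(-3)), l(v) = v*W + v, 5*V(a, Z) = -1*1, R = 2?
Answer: 2304/25 ≈ 92.160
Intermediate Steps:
V(a, Z) = -⅕ (V(a, Z) = (-1*1)/5 = (⅕)*(-1) = -⅕)
l(v) = 0 (l(v) = v*(-1) + v = -v + v = 0)
J(M) = M*(2 + M) (J(M) = (M + 2)*(M + 0) = (2 + M)*M = M*(2 + M))
j = -48/5 (j = -6*(2 + 6)/5 = -6*8/5 = -⅕*48 = -48/5 ≈ -9.6000)
j² = (-48/5)² = 2304/25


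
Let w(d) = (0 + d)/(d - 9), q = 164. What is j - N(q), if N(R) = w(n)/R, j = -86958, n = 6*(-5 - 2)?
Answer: -121219459/1394 ≈ -86958.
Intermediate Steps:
n = -42 (n = 6*(-7) = -42)
w(d) = d/(-9 + d)
N(R) = 14/(17*R) (N(R) = (-42/(-9 - 42))/R = (-42/(-51))/R = (-42*(-1/51))/R = 14/(17*R))
j - N(q) = -86958 - 14/(17*164) = -86958 - 1*7/1394 = -86958 - 7/1394 = -121219459/1394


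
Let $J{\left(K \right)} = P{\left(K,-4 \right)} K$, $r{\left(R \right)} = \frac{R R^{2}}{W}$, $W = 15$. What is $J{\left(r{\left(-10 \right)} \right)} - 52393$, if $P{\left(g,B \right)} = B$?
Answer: $- \frac{156379}{3} \approx -52126.0$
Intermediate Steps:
$r{\left(R \right)} = \frac{R^{3}}{15}$ ($r{\left(R \right)} = \frac{R R^{2}}{15} = R^{3} \cdot \frac{1}{15} = \frac{R^{3}}{15}$)
$J{\left(K \right)} = - 4 K$
$J{\left(r{\left(-10 \right)} \right)} - 52393 = - 4 \frac{\left(-10\right)^{3}}{15} - 52393 = - 4 \cdot \frac{1}{15} \left(-1000\right) - 52393 = \left(-4\right) \left(- \frac{200}{3}\right) - 52393 = \frac{800}{3} - 52393 = - \frac{156379}{3}$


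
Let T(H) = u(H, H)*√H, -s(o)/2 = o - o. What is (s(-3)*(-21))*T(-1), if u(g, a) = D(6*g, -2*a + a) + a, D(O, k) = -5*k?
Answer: 0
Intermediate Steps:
s(o) = 0 (s(o) = -2*(o - o) = -2*0 = 0)
u(g, a) = 6*a (u(g, a) = -5*(-2*a + a) + a = -(-5)*a + a = 5*a + a = 6*a)
T(H) = 6*H^(3/2) (T(H) = (6*H)*√H = 6*H^(3/2))
(s(-3)*(-21))*T(-1) = (0*(-21))*(6*(-1)^(3/2)) = 0*(6*(-I)) = 0*(-6*I) = 0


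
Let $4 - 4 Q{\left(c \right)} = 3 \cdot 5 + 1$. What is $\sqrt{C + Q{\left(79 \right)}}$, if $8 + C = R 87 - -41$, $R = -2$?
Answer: $12 i \approx 12.0 i$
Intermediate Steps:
$Q{\left(c \right)} = -3$ ($Q{\left(c \right)} = 1 - \frac{3 \cdot 5 + 1}{4} = 1 - \frac{15 + 1}{4} = 1 - 4 = -3$)
$C = -141$ ($C = -8 - 133 = -141$)
$\sqrt{C + Q{\left(79 \right)}} = \sqrt{-141 - 3} = \sqrt{-144} = 12 i$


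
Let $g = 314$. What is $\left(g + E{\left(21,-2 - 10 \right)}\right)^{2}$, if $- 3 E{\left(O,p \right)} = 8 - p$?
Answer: $\frac{850084}{9} \approx 94454.0$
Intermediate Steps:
$E{\left(O,p \right)} = - \frac{8}{3} + \frac{p}{3}$ ($E{\left(O,p \right)} = - \frac{8 - p}{3} = - \frac{8}{3} + \frac{p}{3}$)
$\left(g + E{\left(21,-2 - 10 \right)}\right)^{2} = \left(314 + \left(- \frac{8}{3} + \frac{-2 - 10}{3}\right)\right)^{2} = \left(314 + \left(- \frac{8}{3} + \frac{1}{3} \left(-12\right)\right)\right)^{2} = \left(314 - \frac{20}{3}\right)^{2} = \left(\frac{922}{3}\right)^{2} = \frac{850084}{9}$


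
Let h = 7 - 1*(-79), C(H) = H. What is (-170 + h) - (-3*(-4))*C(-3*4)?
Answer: 60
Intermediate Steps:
h = 86 (h = 7 + 79 = 86)
(-170 + h) - (-3*(-4))*C(-3*4) = (-170 + 86) - (-3*(-4))*(-3*4) = -84 - 12*(-12) = -84 - 1*(-144) = -84 + 144 = 60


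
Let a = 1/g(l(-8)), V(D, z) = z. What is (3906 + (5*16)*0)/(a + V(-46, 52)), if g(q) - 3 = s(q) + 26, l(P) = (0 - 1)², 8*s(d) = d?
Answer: 65007/866 ≈ 75.066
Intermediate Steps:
s(d) = d/8
l(P) = 1 (l(P) = (-1)² = 1)
g(q) = 29 + q/8 (g(q) = 3 + (q/8 + 26) = 3 + (26 + q/8) = 29 + q/8)
a = 8/233 (a = 1/(29 + (⅛)*1) = 1/(29 + ⅛) = 1/(233/8) = 8/233 ≈ 0.034335)
(3906 + (5*16)*0)/(a + V(-46, 52)) = (3906 + (5*16)*0)/(8/233 + 52) = (3906 + 80*0)/(12124/233) = (3906 + 0)*(233/12124) = 3906*(233/12124) = 65007/866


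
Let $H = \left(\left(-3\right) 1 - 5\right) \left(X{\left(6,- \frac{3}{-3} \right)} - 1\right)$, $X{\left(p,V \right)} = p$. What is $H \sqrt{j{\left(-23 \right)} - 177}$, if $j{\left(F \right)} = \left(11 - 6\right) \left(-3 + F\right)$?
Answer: $- 40 i \sqrt{307} \approx - 700.86 i$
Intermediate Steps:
$j{\left(F \right)} = -15 + 5 F$ ($j{\left(F \right)} = 5 \left(-3 + F\right) = -15 + 5 F$)
$H = -40$ ($H = \left(\left(-3\right) 1 - 5\right) \left(6 - 1\right) = \left(-3 - 5\right) 5 = \left(-8\right) 5 = -40$)
$H \sqrt{j{\left(-23 \right)} - 177} = - 40 \sqrt{\left(-15 + 5 \left(-23\right)\right) - 177} = - 40 \sqrt{\left(-15 - 115\right) - 177} = - 40 \sqrt{-130 - 177} = - 40 \sqrt{-307} = - 40 i \sqrt{307}$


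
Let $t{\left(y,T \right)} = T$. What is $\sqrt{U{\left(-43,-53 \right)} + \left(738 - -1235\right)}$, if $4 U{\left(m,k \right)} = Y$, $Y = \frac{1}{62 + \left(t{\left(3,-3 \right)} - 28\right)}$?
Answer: $\frac{\sqrt{7584243}}{62} \approx 44.419$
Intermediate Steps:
$Y = \frac{1}{31}$ ($Y = \frac{1}{62 - 31} = \frac{1}{31} \approx 0.032258$)
$U{\left(m,k \right)} = \frac{1}{124}$ ($U{\left(m,k \right)} = \frac{1}{4} \cdot \frac{1}{31} = \frac{1}{124}$)
$\sqrt{U{\left(-43,-53 \right)} + \left(738 - -1235\right)} = \sqrt{\frac{1}{124} + \left(738 - -1235\right)} = \sqrt{\frac{1}{124} + \left(738 + 1235\right)} = \sqrt{\frac{1}{124} + 1973} = \sqrt{\frac{244653}{124}} = \frac{\sqrt{7584243}}{62}$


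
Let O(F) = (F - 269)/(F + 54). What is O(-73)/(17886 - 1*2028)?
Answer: 1/881 ≈ 0.0011351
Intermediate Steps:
O(F) = (-269 + F)/(54 + F)
O(-73)/(17886 - 1*2028) = ((-269 - 73)/(54 - 73))/(17886 - 1*2028) = (-342/(-19))/(17886 - 2028) = -1/19*(-342)/15858 = 18*(1/15858) = 1/881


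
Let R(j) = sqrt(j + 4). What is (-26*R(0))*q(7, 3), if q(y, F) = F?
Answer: -156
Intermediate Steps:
R(j) = sqrt(4 + j)
(-26*R(0))*q(7, 3) = -26*sqrt(4 + 0)*3 = -26*sqrt(4)*3 = -26*2*3 = -52*3 = -156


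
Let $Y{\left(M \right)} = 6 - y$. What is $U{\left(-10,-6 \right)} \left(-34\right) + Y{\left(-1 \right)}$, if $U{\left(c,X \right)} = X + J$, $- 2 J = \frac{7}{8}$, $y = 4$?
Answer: $\frac{1767}{8} \approx 220.88$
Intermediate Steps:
$J = - \frac{7}{16}$ ($J = - \frac{7 \cdot \frac{1}{8}}{2} = \left(- \frac{1}{2}\right) \frac{7}{8} = - \frac{7}{16} \approx -0.4375$)
$Y{\left(M \right)} = 2$ ($Y{\left(M \right)} = 6 - 4 = 2$)
$U{\left(c,X \right)} = - \frac{7}{16} + X$ ($U{\left(c,X \right)} = X - \frac{7}{16} = - \frac{7}{16} + X$)
$U{\left(-10,-6 \right)} \left(-34\right) + Y{\left(-1 \right)} = \left(- \frac{7}{16} - 6\right) \left(-34\right) + 2 = \left(- \frac{103}{16}\right) \left(-34\right) + 2 = \frac{1751}{8} + 2 = \frac{1767}{8}$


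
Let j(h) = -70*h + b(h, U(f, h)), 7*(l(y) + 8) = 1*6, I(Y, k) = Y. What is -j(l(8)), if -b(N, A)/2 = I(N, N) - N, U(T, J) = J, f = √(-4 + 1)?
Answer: -500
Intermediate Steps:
f = I*√3 (f = √(-3) = I*√3 ≈ 1.732*I)
b(N, A) = 0 (b(N, A) = -2*(N - N) = -2*0 = 0)
l(y) = -50/7 (l(y) = -8 + (1*6)/7 = -8 + (⅐)*6 = -8 + 6/7 = -50/7)
j(h) = -70*h (j(h) = -70*h + 0 = -70*h)
-j(l(8)) = -(-70)*(-50)/7 = -1*500 = -500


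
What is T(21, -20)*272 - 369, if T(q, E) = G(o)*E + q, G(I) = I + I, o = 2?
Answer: -16417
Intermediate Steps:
G(I) = 2*I
T(q, E) = q + 4*E (T(q, E) = (2*2)*E + q = 4*E + q = q + 4*E)
T(21, -20)*272 - 369 = (21 + 4*(-20))*272 - 369 = (21 - 80)*272 - 369 = -59*272 - 369 = -16048 - 369 = -16417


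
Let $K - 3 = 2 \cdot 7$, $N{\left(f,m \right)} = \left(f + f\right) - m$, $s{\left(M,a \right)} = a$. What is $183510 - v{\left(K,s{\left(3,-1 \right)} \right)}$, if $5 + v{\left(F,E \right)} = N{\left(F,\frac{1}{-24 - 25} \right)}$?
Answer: $\frac{8990568}{49} \approx 1.8348 \cdot 10^{5}$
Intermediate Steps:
$N{\left(f,m \right)} = - m + 2 f$ ($N{\left(f,m \right)} = 2 f - m = - m + 2 f$)
$K = 17$ ($K = 3 + 2 \cdot 7 = 3 + 14 = 17$)
$v{\left(F,E \right)} = - \frac{244}{49} + 2 F$ ($v{\left(F,E \right)} = -5 + \left(- \frac{1}{-24 - 25} + 2 F\right) = -5 + \left(- \frac{1}{-49} + 2 F\right) = -5 + \left(\left(-1\right) \left(- \frac{1}{49}\right) + 2 F\right) = -5 + \left(\frac{1}{49} + 2 F\right) = - \frac{244}{49} + 2 F$)
$183510 - v{\left(K,s{\left(3,-1 \right)} \right)} = 183510 - \left(- \frac{244}{49} + 2 \cdot 17\right) = 183510 - \left(- \frac{244}{49} + 34\right) = 183510 - \frac{1422}{49} = \frac{8990568}{49}$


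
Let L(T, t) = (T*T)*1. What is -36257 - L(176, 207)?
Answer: -67233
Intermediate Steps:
L(T, t) = T² (L(T, t) = T²*1 = T²)
-36257 - L(176, 207) = -36257 - 1*176² = -36257 - 1*30976 = -36257 - 30976 = -67233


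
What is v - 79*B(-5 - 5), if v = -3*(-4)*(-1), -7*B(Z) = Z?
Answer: -874/7 ≈ -124.86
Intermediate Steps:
B(Z) = -Z/7
v = -12 (v = 12*(-1) = -12)
v - 79*B(-5 - 5) = -12 - (-79)*(-5 - 5)/7 = -12 - (-79)*(-10)/7 = -12 - 79*10/7 = -12 - 790/7 = -874/7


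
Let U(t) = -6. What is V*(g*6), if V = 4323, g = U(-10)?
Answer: -155628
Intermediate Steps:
g = -6
V*(g*6) = 4323*(-6*6) = 4323*(-36) = -155628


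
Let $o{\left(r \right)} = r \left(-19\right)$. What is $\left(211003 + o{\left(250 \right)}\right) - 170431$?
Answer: $35822$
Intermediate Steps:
$o{\left(r \right)} = - 19 r$
$\left(211003 + o{\left(250 \right)}\right) - 170431 = \left(211003 - 4750\right) - 170431 = 206253 - 170431 = 35822$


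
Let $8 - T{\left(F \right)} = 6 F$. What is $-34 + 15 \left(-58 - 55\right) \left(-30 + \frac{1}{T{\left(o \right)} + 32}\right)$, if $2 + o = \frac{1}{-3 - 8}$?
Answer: $\frac{29353003}{578} \approx 50784.0$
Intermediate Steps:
$o = - \frac{23}{11}$ ($o = -2 + \frac{1}{-3 - 8} = -2 + \frac{1}{-11} = -2 - \frac{1}{11} = - \frac{23}{11} \approx -2.0909$)
$T{\left(F \right)} = 8 - 6 F$
$-34 + 15 \left(-58 - 55\right) \left(-30 + \frac{1}{T{\left(o \right)} + 32}\right) = -34 + 15 \left(-58 - 55\right) \left(-30 + \frac{1}{\left(8 - - \frac{138}{11}\right) + 32}\right) = -34 + 15 \left(- 113 \left(-30 + \frac{1}{\left(8 + \frac{138}{11}\right) + 32}\right)\right) = -34 + 15 \left(- 113 \left(-30 + \frac{1}{\frac{226}{11} + 32}\right)\right) = -34 + 15 \left(- 113 \left(-30 + \frac{1}{\frac{578}{11}}\right)\right) = -34 + 15 \left(- 113 \left(-30 + \frac{11}{578}\right)\right) = -34 + 15 \left(\left(-113\right) \left(- \frac{17329}{578}\right)\right) = -34 + 15 \cdot \frac{1958177}{578} = -34 + \frac{29372655}{578} = \frac{29353003}{578}$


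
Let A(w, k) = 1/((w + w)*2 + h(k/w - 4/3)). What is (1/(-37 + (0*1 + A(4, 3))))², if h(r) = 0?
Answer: 256/349281 ≈ 0.00073293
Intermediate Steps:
A(w, k) = 1/(4*w) (A(w, k) = 1/((w + w)*2 + 0) = 1/((2*w)*2 + 0) = 1/(4*w + 0) = 1/(4*w))
(1/(-37 + (0*1 + A(4, 3))))² = (1/(-37 + (0*1 + (¼)/4)))² = (1/(-37 + (0 + (¼)*(¼))))² = (1/(-37 + (0 + 1/16)))² = (1/(-37 + 1/16))² = (1/(-591/16))² = (-16/591)² = 256/349281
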